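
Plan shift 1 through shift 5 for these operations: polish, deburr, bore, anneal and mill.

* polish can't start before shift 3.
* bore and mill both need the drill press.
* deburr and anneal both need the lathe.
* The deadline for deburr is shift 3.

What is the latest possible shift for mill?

shift 5

mill at shift 5 is achievable: deburr=shift 1; bore=shift 1; polish=shift 3; mill=shift 5; anneal=shift 2.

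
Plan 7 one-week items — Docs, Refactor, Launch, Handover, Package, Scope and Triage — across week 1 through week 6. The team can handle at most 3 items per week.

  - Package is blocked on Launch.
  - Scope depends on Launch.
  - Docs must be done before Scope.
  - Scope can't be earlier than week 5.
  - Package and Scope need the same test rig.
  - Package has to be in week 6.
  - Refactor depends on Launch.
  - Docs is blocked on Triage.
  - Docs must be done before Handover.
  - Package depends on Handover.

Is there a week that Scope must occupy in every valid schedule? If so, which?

Scope's window is week 5–week 6.
Package is fixed at week 6, and Scope can't share a week with Package.
So Scope must be week 5.

week 5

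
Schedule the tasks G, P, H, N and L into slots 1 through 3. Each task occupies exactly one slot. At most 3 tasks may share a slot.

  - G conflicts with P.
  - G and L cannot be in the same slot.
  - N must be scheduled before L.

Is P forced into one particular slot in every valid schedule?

No

P can be 1 (e.g. H in 1; L in 2; G in 3; N in 1; P in 1) or 2 (e.g. N in 1, P in 2, L in 2, H in 1, G in 1).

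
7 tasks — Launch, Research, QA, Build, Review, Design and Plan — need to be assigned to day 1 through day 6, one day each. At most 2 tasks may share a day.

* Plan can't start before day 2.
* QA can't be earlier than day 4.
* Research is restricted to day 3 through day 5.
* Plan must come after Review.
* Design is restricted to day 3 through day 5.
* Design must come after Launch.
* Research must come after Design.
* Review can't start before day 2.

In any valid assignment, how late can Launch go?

day 3

Downstream work caps Launch at day 3.
Launch at day 3 is achievable: QA in day 4, Research in day 5, Build in day 1, Design in day 4, Review in day 2, Launch in day 3, Plan in day 3.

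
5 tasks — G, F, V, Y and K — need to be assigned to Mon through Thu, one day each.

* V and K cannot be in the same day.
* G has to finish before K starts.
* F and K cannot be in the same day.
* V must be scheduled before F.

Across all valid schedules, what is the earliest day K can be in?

Precedence pushes K to at least Tue.
K at Tue is achievable: K=Tue; Y=Mon; G=Mon; V=Mon; F=Wed.

Tue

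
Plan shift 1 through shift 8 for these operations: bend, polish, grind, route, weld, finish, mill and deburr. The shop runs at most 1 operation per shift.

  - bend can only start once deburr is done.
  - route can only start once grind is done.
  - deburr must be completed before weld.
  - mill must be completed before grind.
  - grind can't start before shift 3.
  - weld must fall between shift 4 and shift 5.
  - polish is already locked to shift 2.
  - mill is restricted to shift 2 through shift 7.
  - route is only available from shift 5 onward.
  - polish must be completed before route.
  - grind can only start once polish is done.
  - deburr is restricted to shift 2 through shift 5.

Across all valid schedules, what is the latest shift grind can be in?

Grind is available from shift 3; downstream work caps grind at shift 7.
grind at shift 7 is achievable: mill -> shift 5; deburr -> shift 3; grind -> shift 7; route -> shift 8; polish -> shift 2; bend -> shift 6; weld -> shift 4; finish -> shift 1.

shift 7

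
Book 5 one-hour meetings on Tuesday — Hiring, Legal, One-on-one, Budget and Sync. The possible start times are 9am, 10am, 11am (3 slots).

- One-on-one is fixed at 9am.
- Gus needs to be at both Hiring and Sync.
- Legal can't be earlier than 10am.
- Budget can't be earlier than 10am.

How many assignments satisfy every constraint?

24

Splitting on Hiring: it can be 9am (8), 10am (8), 11am (8). Listing each branch's schedules as (Legal, One-on-one, Budget, Sync):
Hiring=9am: (10am,9am,10am,10am) (10am,9am,10am,11am) (10am,9am,11am,10am) (10am,9am,11am,11am) (11am,9am,10am,10am) (11am,9am,10am,11am) (11am,9am,11am,10am) (11am,9am,11am,11am) — 8.
Hiring=10am: (10am,9am,10am,9am) (10am,9am,10am,11am) (10am,9am,11am,9am) (10am,9am,11am,11am) (11am,9am,10am,9am) (11am,9am,10am,11am) (11am,9am,11am,9am) (11am,9am,11am,11am) — 8.
Hiring=11am: (10am,9am,10am,9am) (10am,9am,10am,10am) (10am,9am,11am,9am) (10am,9am,11am,10am) (11am,9am,10am,9am) (11am,9am,10am,10am) (11am,9am,11am,9am) (11am,9am,11am,10am) — 8.
Summing: 8 + 8 + 8 = 24.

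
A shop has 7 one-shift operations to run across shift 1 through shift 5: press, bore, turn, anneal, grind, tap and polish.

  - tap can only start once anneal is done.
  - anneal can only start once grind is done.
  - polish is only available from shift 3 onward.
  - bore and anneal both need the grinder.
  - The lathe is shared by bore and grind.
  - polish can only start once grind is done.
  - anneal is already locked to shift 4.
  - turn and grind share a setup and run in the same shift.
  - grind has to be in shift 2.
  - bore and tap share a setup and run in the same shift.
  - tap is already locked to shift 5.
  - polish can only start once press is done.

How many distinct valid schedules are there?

9

Splitting on press: it can be shift 1 (3), shift 2 (3), shift 3 (2), shift 4 (1). Listing each branch's schedules as (bore, turn, anneal, grind, tap, polish) by shift number:
press=shift 1: (5,2,4,2,5,3) (5,2,4,2,5,4) (5,2,4,2,5,5) — 3.
press=shift 2: (5,2,4,2,5,3) (5,2,4,2,5,4) (5,2,4,2,5,5) — 3.
press=shift 3: (5,2,4,2,5,4) (5,2,4,2,5,5) — 2.
press=shift 4: (5,2,4,2,5,5) — 1.
Summing: 3 + 3 + 2 + 1 = 9.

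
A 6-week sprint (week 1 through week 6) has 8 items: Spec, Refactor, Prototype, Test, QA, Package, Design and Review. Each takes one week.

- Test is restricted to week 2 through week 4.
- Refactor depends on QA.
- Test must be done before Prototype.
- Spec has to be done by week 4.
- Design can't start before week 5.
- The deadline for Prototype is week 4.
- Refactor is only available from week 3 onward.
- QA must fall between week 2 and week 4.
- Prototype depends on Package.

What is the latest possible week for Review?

week 6

Review at week 6 is achievable: QA=week 2; Prototype=week 3; Refactor=week 3; Spec=week 1; Review=week 6; Test=week 2; Package=week 1; Design=week 5.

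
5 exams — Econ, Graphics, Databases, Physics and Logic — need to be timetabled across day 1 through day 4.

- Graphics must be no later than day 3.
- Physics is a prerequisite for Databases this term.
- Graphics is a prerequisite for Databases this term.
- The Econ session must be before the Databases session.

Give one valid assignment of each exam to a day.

Logic in day 1; Databases in day 2; Physics in day 1; Econ in day 1; Graphics in day 1

Checking: Physics(day 1) before Databases(day 2); Graphics(day 1) before Databases(day 2); Econ(day 1) before Databases(day 2); Graphics=day 1 in [day 1,day 3].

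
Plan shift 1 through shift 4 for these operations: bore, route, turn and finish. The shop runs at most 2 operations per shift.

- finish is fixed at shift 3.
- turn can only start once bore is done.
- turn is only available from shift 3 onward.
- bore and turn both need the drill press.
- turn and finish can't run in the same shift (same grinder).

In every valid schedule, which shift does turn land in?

shift 4

turn's window is shift 3–shift 4.
finish is fixed at shift 3, and turn can't share a shift with finish.
So turn must be shift 4.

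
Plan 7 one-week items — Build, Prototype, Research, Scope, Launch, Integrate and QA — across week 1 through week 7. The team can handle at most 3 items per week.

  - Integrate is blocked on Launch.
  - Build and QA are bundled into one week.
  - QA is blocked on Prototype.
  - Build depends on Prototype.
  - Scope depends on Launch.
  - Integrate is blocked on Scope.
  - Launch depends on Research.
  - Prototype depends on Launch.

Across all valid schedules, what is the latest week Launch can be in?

Precedence pushes Launch to at least week 2; downstream work caps Launch at week 5.
Launch at week 5 is achievable: Build in week 7; Scope in week 6; QA in week 7; Prototype in week 6; Integrate in week 7; Research in week 1; Launch in week 5.

week 5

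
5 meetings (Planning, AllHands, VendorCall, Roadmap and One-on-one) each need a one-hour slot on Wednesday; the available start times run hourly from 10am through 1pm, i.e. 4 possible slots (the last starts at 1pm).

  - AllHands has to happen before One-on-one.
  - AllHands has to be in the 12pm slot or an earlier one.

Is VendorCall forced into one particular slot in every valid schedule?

VendorCall can be 10am (e.g. One-on-one -> 11am, Planning -> 10am, VendorCall -> 10am, AllHands -> 10am, Roadmap -> 10am) or 11am (e.g. Roadmap -> 10am; VendorCall -> 11am; Planning -> 10am; One-on-one -> 11am; AllHands -> 10am).

No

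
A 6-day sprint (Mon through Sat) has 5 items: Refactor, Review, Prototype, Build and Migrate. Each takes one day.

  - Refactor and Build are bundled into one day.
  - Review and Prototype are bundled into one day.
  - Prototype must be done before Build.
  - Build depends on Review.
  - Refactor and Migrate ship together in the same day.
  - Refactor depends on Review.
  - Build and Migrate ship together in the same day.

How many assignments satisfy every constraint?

Splitting on Refactor: it can be Tue (1), Wed (2), Thu (3), Fri (4), Sat (5). Listing each branch's schedules as (Review, Prototype, Build, Migrate):
Refactor=Tue: (Mon,Mon,Tue,Tue) — 1.
Refactor=Wed: (Mon,Mon,Wed,Wed) (Tue,Tue,Wed,Wed) — 2.
Refactor=Thu: (Mon,Mon,Thu,Thu) (Tue,Tue,Thu,Thu) (Wed,Wed,Thu,Thu) — 3.
Refactor=Fri: (Mon,Mon,Fri,Fri) (Tue,Tue,Fri,Fri) (Wed,Wed,Fri,Fri) (Thu,Thu,Fri,Fri) — 4.
Refactor=Sat: (Mon,Mon,Sat,Sat) (Tue,Tue,Sat,Sat) (Wed,Wed,Sat,Sat) (Thu,Thu,Sat,Sat) (Fri,Fri,Sat,Sat) — 5.
Summing: 1 + 2 + 3 + 4 + 5 = 15.

15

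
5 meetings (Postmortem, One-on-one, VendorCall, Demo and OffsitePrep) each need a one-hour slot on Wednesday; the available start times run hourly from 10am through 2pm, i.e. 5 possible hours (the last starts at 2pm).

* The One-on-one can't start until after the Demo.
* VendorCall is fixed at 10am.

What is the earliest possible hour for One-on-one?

Precedence pushes One-on-one to at least 11am.
One-on-one at 11am is achievable: VendorCall in 10am; Demo in 10am; OffsitePrep in 10am; Postmortem in 10am; One-on-one in 11am.

11am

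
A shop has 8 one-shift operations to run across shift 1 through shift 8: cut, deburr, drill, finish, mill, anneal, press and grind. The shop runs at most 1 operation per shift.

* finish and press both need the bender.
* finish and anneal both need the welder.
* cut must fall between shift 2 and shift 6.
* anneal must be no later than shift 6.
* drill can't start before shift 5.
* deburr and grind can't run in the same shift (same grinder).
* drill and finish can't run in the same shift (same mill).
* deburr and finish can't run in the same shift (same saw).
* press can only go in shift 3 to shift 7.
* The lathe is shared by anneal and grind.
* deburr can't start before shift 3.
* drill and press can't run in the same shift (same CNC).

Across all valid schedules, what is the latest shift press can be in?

shift 7

Press is available from shift 3; press's own window allows nothing later than shift 7.
press at shift 7 is achievable: drill -> shift 5, grind -> shift 8, deburr -> shift 3, cut -> shift 2, mill -> shift 6, press -> shift 7, finish -> shift 4, anneal -> shift 1.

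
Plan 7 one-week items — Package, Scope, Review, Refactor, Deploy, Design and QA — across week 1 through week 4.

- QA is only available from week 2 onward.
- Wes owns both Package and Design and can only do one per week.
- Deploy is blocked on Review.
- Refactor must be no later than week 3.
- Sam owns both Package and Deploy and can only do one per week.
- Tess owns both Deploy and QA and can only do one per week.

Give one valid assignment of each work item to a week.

Scope=week 1; Deploy=week 3; Design=week 2; Package=week 1; QA=week 2; Refactor=week 1; Review=week 1

Checking: Review(week 1) before Deploy(week 3); Deploy(week 3) != QA(week 2); Package(week 1) != Deploy(week 3); Package(week 1) != Design(week 2); Refactor=week 1 in [week 1,week 3]; QA=week 2 in [week 2,week 4].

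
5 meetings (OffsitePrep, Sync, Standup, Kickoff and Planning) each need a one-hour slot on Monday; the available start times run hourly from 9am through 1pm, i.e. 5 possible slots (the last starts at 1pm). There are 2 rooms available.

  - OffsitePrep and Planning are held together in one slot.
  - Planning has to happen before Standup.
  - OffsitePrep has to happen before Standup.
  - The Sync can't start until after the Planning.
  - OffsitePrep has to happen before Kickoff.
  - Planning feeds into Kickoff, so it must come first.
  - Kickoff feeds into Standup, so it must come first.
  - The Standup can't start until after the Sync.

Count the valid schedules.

20

Splitting on OffsitePrep: it can be 9am (14), 10am (5), 11am (1). Listing each branch's schedules as (Sync, Standup, Kickoff, Planning):
OffsitePrep=9am: (10am,11am,10am,9am) (10am,12pm,10am,9am) (10am,12pm,11am,9am) (10am,1pm,10am,9am) (10am,1pm,11am,9am) (10am,1pm,12pm,9am) (11am,12pm,10am,9am) (11am,12pm,11am,9am) (11am,1pm,10am,9am) (11am,1pm,11am,9am) (11am,1pm,12pm,9am) (12pm,1pm,10am,9am) (12pm,1pm,11am,9am) (12pm,1pm,12pm,9am) — 14.
OffsitePrep=10am: (11am,12pm,11am,10am) (11am,1pm,11am,10am) (11am,1pm,12pm,10am) (12pm,1pm,11am,10am) (12pm,1pm,12pm,10am) — 5.
OffsitePrep=11am: (12pm,1pm,12pm,11am) — 1.
Summing: 14 + 5 + 1 = 20.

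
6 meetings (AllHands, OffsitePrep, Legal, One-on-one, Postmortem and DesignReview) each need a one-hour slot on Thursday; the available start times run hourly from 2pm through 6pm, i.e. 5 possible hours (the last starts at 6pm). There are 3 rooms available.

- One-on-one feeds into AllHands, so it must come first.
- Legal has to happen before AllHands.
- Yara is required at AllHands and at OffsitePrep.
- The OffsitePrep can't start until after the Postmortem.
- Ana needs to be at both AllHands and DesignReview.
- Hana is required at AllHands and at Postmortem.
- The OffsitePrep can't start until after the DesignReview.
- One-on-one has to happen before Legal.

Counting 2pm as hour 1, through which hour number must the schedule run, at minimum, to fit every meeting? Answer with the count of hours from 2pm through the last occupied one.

3

The precedence chain requires at least 3 distinct hours.
With at most 3 per hour and 6 meetings, at least 2 hours are needed.
3 works (last occupied hour: 4pm): for example Legal in 3pm, One-on-one in 2pm, AllHands in 4pm, OffsitePrep in 3pm, Postmortem in 2pm, DesignReview in 2pm.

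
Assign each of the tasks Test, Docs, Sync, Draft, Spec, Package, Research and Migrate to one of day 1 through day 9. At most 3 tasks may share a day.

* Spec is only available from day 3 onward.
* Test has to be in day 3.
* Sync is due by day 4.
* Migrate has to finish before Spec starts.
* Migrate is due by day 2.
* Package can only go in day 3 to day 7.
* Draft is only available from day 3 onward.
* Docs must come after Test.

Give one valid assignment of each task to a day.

Migrate=day 1, Draft=day 4, Research=day 1, Package=day 3, Docs=day 4, Test=day 3, Spec=day 3, Sync=day 1

Checking: Test(day 3) before Docs(day 4); Migrate(day 1) before Spec(day 3); Package=day 3 in [day 3,day 7]; Draft=day 4 in [day 3,day 9]; Sync=day 1 in [day 1,day 4]; Migrate=day 1 in [day 1,day 2]; Test=day 3 in [day 3,day 3]; Spec=day 3 in [day 3,day 9]; max 3 per day (cap 3).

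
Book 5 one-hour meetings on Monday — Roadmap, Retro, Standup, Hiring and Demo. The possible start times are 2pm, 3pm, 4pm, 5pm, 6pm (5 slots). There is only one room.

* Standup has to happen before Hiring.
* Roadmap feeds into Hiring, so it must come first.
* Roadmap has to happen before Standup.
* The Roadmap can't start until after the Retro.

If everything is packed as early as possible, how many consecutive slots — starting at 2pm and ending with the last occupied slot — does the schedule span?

5 slots

The precedence chain requires at least 4 distinct slots.
With at most 1 per slot and 5 meetings, at least 5 slots are needed.
5 works (last occupied slot: 6pm): for example Standup -> 4pm, Retro -> 2pm, Demo -> 6pm, Hiring -> 5pm, Roadmap -> 3pm.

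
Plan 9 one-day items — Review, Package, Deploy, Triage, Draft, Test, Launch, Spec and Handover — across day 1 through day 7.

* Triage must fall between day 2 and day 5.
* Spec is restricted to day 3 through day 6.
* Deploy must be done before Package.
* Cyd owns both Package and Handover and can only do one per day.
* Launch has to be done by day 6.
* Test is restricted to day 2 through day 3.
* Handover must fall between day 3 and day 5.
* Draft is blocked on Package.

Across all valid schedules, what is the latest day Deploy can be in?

Downstream work caps Deploy at day 5.
Deploy at day 5 is achievable: Triage in day 2, Handover in day 3, Launch in day 1, Draft in day 7, Deploy in day 5, Test in day 2, Spec in day 3, Review in day 1, Package in day 6.

day 5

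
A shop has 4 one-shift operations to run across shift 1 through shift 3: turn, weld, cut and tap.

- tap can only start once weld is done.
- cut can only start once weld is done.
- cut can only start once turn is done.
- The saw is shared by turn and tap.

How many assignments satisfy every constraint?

7

Splitting on turn: it can be shift 1 (5), shift 2 (2). Listing each branch's schedules as (weld, cut, tap) by shift number:
turn=shift 1: (1,2,2) (1,2,3) (1,3,2) (1,3,3) (2,3,3) — 5.
turn=shift 2: (1,3,3) (2,3,3) — 2.
Summing: 5 + 2 = 7.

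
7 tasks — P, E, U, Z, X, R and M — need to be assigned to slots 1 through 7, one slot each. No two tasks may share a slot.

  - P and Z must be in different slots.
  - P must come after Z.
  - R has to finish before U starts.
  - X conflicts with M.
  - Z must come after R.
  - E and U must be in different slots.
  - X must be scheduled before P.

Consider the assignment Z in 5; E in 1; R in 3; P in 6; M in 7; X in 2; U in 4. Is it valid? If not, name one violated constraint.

Yes, all constraints hold

No two tasks may share a slot — holds.
P must come after Z — holds.
P and Z must be in different slots — holds.
R has to finish before U starts — holds.
Z must come after R — holds.
X must be scheduled before P — holds.
E and U must be in different slots — holds.
X conflicts with M — holds.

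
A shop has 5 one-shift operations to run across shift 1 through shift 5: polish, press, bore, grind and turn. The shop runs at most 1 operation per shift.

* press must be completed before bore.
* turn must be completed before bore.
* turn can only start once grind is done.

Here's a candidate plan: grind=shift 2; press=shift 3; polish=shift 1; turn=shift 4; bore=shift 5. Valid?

turn must be completed before bore — holds.
press must be completed before bore — holds.
turn can only start once grind is done — holds.
The shop runs at most 1 operation per shift — holds.

Yes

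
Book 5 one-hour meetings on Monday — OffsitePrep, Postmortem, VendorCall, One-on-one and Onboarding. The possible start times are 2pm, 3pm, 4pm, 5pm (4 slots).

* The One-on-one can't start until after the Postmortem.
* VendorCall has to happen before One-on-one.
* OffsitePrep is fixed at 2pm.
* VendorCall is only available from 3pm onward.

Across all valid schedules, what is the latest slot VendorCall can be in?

VendorCall is available from 3pm; downstream work caps VendorCall at 4pm.
VendorCall at 4pm is achievable: Postmortem=2pm; One-on-one=5pm; OffsitePrep=2pm; Onboarding=2pm; VendorCall=4pm.

4pm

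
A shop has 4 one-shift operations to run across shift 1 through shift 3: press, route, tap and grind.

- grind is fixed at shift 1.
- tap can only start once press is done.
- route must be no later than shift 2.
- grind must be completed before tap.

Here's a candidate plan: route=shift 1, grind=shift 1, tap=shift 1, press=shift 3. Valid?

No — it violates: tap can only start once press is done

tap can only start once press is done — violated.
route must be no later than shift 2 — holds.
grind is fixed at shift 1 — holds.
grind must be completed before tap — violated.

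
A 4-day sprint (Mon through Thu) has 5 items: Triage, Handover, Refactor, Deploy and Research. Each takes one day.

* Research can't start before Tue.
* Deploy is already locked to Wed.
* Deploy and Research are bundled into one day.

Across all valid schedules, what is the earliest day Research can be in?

Wed

Research is available from Tue; Research must be in the same day as Deploy, which can't be before Wed, so Research is at least Wed; Research must be in the same day as Deploy, which can't be after Wed, so Research is at most Wed.
Research at Wed is achievable: Triage=Mon, Research=Wed, Handover=Mon, Deploy=Wed, Refactor=Mon.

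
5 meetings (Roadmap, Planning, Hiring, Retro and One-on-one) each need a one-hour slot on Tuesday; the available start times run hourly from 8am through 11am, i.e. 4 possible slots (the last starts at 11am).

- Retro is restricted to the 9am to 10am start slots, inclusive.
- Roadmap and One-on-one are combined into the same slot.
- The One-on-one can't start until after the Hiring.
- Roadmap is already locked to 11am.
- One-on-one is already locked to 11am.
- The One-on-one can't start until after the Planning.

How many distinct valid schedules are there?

18

Splitting on Planning: it can be 8am (6), 9am (6), 10am (6). Listing each branch's schedules as (Roadmap, Hiring, Retro, One-on-one):
Planning=8am: (11am,8am,9am,11am) (11am,8am,10am,11am) (11am,9am,9am,11am) (11am,9am,10am,11am) (11am,10am,9am,11am) (11am,10am,10am,11am) — 6.
Planning=9am: (11am,8am,9am,11am) (11am,8am,10am,11am) (11am,9am,9am,11am) (11am,9am,10am,11am) (11am,10am,9am,11am) (11am,10am,10am,11am) — 6.
Planning=10am: (11am,8am,9am,11am) (11am,8am,10am,11am) (11am,9am,9am,11am) (11am,9am,10am,11am) (11am,10am,9am,11am) (11am,10am,10am,11am) — 6.
Summing: 6 + 6 + 6 = 18.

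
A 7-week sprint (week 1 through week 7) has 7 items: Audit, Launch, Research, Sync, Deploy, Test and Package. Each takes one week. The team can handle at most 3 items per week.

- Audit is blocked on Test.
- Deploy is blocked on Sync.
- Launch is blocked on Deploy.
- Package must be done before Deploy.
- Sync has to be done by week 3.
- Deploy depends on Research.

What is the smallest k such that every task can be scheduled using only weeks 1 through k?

3 weeks

The precedence chain requires at least 3 distinct weeks.
With at most 3 per week and 7 tasks, at least 3 weeks are needed.
3 works (last occupied week: week 3): for example Test -> week 2, Launch -> week 3, Research -> week 1, Deploy -> week 2, Audit -> week 3, Sync -> week 1, Package -> week 1.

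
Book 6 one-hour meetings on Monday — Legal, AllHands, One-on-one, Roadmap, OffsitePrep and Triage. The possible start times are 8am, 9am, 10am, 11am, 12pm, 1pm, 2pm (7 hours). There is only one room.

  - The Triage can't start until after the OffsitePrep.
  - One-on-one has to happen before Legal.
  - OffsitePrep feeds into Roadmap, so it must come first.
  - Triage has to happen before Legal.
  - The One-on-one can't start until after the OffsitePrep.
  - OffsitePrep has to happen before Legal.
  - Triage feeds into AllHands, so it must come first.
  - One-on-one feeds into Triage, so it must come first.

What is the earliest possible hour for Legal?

11am

Precedence pushes Legal to at least 11am.
Legal at 11am is achievable: Roadmap in 1pm; Triage in 10am; Legal in 11am; AllHands in 12pm; One-on-one in 9am; OffsitePrep in 8am.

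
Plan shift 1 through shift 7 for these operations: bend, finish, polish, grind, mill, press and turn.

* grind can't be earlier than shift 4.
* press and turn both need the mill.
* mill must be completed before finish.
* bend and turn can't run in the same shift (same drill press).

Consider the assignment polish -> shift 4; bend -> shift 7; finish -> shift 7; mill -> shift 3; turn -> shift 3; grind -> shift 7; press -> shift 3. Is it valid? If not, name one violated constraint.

Invalid. press and turn both need the mill.

press and turn both need the mill — violated.
bend and turn can't run in the same shift (same drill press) — holds.
grind can't be earlier than shift 4 — holds.
mill must be completed before finish — holds.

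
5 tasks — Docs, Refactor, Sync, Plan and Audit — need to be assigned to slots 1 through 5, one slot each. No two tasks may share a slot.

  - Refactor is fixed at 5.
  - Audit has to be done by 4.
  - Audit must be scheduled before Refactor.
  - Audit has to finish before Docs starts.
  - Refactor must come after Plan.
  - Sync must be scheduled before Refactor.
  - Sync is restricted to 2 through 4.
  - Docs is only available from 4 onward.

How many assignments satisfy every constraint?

4

Enumerating: Docs in 4, Refactor in 5, Sync in 2, Audit in 1, Plan in 3 | Plan=1, Sync=2, Audit=3, Docs=4, Refactor=5 | Plan -> 2; Docs -> 4; Sync -> 3; Audit -> 1; Refactor -> 5 | Sync=3; Docs=4; Audit=2; Refactor=5; Plan=1.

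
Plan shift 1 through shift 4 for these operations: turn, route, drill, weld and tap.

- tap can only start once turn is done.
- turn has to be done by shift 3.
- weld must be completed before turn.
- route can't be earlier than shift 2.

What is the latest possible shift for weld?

shift 2

Downstream work caps weld at shift 2.
weld at shift 2 is achievable: turn in shift 3; weld in shift 2; drill in shift 1; route in shift 2; tap in shift 4.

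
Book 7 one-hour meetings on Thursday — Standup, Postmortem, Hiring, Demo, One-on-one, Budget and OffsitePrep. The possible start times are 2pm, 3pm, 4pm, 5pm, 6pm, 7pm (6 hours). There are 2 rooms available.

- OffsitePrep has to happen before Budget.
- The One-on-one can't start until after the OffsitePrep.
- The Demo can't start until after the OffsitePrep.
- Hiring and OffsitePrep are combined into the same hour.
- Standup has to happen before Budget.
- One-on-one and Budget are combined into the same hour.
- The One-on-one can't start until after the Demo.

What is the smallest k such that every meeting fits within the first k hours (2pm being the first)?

4 hours

The precedence chain requires at least 3 distinct hours.
With at most 2 per hour and 7 meetings, at least 4 hours are needed.
4 works (last occupied hour: 5pm): for example Hiring=2pm, Postmortem=5pm, OffsitePrep=2pm, Standup=3pm, One-on-one=4pm, Budget=4pm, Demo=3pm.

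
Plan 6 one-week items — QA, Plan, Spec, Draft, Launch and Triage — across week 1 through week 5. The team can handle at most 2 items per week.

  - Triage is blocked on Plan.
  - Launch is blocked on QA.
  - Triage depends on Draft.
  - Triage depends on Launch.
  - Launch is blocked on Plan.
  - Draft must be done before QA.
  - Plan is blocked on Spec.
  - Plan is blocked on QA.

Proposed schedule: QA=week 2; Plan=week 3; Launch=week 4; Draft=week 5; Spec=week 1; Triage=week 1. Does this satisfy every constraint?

No — it violates: Triage depends on Draft

Launch is blocked on Plan — holds.
Triage is blocked on Plan — violated.
Draft must be done before QA — violated.
Plan is blocked on QA — holds.
The team can handle at most 2 items per week — holds.
Triage depends on Draft — violated.
Launch is blocked on QA — holds.
Triage depends on Launch — violated.
Plan is blocked on Spec — holds.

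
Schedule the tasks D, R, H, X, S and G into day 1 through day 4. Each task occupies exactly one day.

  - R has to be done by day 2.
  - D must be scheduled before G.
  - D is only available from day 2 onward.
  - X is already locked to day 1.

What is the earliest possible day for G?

day 3

Precedence pushes G to at least day 3.
G at day 3 is achievable: G in day 3, H in day 1, S in day 1, R in day 1, X in day 1, D in day 2.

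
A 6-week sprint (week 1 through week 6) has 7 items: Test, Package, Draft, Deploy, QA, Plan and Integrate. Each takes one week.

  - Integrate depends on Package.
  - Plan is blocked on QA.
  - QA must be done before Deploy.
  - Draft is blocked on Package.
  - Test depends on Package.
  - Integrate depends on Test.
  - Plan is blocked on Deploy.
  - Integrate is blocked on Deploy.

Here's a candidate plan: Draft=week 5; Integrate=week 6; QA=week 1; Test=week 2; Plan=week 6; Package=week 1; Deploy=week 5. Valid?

Yes, all constraints hold

Plan is blocked on QA — holds.
Integrate depends on Test — holds.
Test depends on Package — holds.
QA must be done before Deploy — holds.
Integrate depends on Package — holds.
Draft is blocked on Package — holds.
Plan is blocked on Deploy — holds.
Integrate is blocked on Deploy — holds.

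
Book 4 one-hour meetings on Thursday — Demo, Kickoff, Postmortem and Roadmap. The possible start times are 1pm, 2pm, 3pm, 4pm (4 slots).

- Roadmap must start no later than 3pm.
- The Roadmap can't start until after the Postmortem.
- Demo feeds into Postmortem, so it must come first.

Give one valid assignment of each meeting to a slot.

Roadmap=3pm; Kickoff=1pm; Postmortem=2pm; Demo=1pm

Checking: Postmortem(2pm) before Roadmap(3pm); Demo(1pm) before Postmortem(2pm); Roadmap=3pm in [1pm,3pm].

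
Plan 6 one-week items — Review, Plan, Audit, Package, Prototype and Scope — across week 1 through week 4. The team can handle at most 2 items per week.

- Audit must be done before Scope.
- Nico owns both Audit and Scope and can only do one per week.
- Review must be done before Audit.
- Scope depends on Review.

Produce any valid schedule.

Plan=week 1; Audit=week 2; Package=week 2; Review=week 1; Prototype=week 3; Scope=week 3

Checking: Audit(week 2) before Scope(week 3); Review(week 1) before Audit(week 2); Review(week 1) before Scope(week 3); Audit(week 2) != Scope(week 3); max 2 per week (cap 2).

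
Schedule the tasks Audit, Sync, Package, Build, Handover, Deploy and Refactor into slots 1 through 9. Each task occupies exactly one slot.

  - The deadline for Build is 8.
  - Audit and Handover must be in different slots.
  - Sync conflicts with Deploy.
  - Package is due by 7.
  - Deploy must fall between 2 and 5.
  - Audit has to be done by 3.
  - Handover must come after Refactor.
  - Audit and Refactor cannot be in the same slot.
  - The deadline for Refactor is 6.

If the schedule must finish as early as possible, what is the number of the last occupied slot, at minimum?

slot 3

The precedence chain requires at least 2 distinct slots.
Could 2 slots be enough, i.e. nothing placed later than 2? No: Audit's window within 2 slots is {1, 2}; Refactor's window within 2 slots is {1, 2}; Handover must come after Refactor (at 1 or later) → {2}; Refactor must come before Handover (at 2 or earlier) → {1}; Audit can't share with Handover (2) → {1}; Refactor can't share with Audit (1) → nothing is left.
So 2 slots is not enough.
3 works (last occupied slot: 3): for example Audit=3, Package=1, Refactor=1, Build=1, Deploy=2, Sync=1, Handover=2.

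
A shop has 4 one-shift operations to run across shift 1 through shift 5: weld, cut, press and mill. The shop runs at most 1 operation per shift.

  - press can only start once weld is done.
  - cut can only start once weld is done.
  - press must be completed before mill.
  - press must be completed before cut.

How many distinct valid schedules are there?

Splitting on weld: it can be shift 1 (8), shift 2 (2). Listing each branch's schedules as (cut, press, mill) by shift number:
weld=shift 1: (3,2,4) (3,2,5) (4,2,3) (4,2,5) (4,3,5) (5,2,3) (5,2,4) (5,3,4) — 8.
weld=shift 2: (4,3,5) (5,3,4) — 2.
Summing: 8 + 2 = 10.

10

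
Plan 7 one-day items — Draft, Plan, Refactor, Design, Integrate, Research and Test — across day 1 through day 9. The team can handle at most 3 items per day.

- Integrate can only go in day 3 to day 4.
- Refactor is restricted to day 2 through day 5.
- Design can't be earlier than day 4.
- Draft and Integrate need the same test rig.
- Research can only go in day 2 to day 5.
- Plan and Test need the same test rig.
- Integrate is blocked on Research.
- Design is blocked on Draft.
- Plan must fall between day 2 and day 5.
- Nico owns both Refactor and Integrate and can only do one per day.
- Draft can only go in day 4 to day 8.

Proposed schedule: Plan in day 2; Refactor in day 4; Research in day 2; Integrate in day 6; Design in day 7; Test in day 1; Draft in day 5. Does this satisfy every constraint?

No. Integrate can only go in day 3 to day 4 is not satisfied.

Research can only go in day 2 to day 5 — holds.
Design is blocked on Draft — holds.
Refactor is restricted to day 2 through day 5 — holds.
Plan must fall between day 2 and day 5 — holds.
Design can't be earlier than day 4 — holds.
Draft and Integrate need the same test rig — holds.
Integrate can only go in day 3 to day 4 — violated.
Nico owns both Refactor and Integrate and can only do one per day — holds.
Plan and Test need the same test rig — holds.
Integrate is blocked on Research — holds.
Draft can only go in day 4 to day 8 — holds.
The team can handle at most 3 items per day — holds.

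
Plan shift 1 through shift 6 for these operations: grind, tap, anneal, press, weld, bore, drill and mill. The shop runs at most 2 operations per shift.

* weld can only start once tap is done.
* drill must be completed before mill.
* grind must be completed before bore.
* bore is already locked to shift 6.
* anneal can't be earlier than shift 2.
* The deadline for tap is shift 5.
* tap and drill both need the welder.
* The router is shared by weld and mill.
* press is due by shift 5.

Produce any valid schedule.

bore -> shift 6, press -> shift 1, mill -> shift 4, grind -> shift 2, anneal -> shift 2, drill -> shift 3, weld -> shift 3, tap -> shift 1

Checking: grind(shift 2) before bore(shift 6); tap(shift 1) before weld(shift 3); drill(shift 3) before mill(shift 4); weld(shift 3) != mill(shift 4); tap(shift 1) != drill(shift 3); press=shift 1 in [shift 1,shift 5]; bore=shift 6 in [shift 6,shift 6]; anneal=shift 2 in [shift 2,shift 6]; tap=shift 1 in [shift 1,shift 5]; max 2 per shift (cap 2).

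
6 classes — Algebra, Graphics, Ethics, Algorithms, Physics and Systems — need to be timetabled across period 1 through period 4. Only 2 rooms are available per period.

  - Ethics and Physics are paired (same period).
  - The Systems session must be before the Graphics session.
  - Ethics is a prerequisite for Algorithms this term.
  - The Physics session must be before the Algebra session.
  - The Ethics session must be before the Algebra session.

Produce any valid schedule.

Physics -> period 1; Systems -> period 2; Algebra -> period 2; Graphics -> period 3; Algorithms -> period 3; Ethics -> period 1

Checking: Ethics(period 1) before Algebra(period 2); Ethics(period 1) before Algorithms(period 3); Physics(period 1) before Algebra(period 2); Systems(period 2) before Graphics(period 3); Ethics = Physics = period 1; max 2 per period (cap 2).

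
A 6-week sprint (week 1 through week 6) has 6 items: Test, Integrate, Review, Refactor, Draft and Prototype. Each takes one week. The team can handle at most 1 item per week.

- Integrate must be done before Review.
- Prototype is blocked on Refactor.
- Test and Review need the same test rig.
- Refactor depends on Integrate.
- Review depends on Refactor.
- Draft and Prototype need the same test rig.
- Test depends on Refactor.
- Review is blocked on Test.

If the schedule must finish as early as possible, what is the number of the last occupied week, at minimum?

The precedence chain requires at least 4 distinct weeks.
With at most 1 per week and 6 work items, at least 6 weeks are needed.
6 works (last occupied week: week 6): for example Refactor -> week 2, Test -> week 3, Prototype -> week 5, Review -> week 4, Draft -> week 6, Integrate -> week 1.

6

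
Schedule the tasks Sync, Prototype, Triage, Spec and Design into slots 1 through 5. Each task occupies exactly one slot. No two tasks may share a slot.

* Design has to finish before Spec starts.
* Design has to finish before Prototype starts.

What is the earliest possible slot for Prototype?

Precedence pushes Prototype to at least 2.
Prototype at 2 is achievable: Triage -> 5, Spec -> 3, Design -> 1, Prototype -> 2, Sync -> 4.

2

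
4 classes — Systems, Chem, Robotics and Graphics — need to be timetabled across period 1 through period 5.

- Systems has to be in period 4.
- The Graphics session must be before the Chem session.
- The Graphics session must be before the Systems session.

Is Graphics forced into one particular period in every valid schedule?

Graphics can be period 1 (e.g. Graphics in period 1; Robotics in period 1; Chem in period 2; Systems in period 4) or period 2 (e.g. Systems=period 4, Robotics=period 1, Chem=period 3, Graphics=period 2).

No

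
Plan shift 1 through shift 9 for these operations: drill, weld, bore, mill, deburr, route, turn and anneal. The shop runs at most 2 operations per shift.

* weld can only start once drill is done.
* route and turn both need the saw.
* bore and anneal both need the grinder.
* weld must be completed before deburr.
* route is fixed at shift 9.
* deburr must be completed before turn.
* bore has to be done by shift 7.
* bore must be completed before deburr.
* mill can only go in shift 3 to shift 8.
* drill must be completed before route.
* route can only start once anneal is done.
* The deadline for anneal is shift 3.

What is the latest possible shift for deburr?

shift 7

Precedence pushes deburr to at least shift 3; downstream work caps deburr at shift 8.
deburr at shift 7 is achievable: anneal -> shift 1; weld -> shift 2; drill -> shift 1; turn -> shift 8; deburr -> shift 7; route -> shift 9; bore -> shift 2; mill -> shift 3.
Nothing later works — the conflict and capacity constraints rule out every shift after shift 7.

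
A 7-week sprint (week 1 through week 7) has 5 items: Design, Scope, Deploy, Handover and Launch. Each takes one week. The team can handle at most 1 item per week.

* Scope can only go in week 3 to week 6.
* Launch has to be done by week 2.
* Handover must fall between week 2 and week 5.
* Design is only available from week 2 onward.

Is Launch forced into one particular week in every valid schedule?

No

Launch can be week 1 (e.g. Launch -> week 1, Handover -> week 2, Scope -> week 3, Deploy -> week 5, Design -> week 4) or week 2 (e.g. Design=week 5; Launch=week 2; Scope=week 3; Deploy=week 1; Handover=week 4).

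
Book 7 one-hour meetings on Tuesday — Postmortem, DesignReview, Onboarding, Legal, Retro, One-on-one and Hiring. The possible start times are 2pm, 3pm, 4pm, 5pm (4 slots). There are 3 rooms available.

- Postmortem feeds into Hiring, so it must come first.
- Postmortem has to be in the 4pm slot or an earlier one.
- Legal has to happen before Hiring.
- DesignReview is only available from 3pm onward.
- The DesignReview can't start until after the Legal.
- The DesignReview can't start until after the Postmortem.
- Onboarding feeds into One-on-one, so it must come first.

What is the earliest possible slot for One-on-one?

Precedence pushes One-on-one to at least 3pm.
One-on-one at 3pm is achievable: Legal=2pm, Postmortem=2pm, DesignReview=3pm, Hiring=3pm, One-on-one=3pm, Retro=4pm, Onboarding=2pm.

3pm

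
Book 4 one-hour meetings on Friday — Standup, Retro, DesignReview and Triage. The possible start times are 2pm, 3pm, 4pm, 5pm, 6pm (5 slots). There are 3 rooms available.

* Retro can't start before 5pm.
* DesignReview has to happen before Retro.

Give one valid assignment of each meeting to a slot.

Triage=2pm; Retro=5pm; DesignReview=2pm; Standup=2pm

Checking: DesignReview(2pm) before Retro(5pm); Retro=5pm in [5pm,6pm]; max 3 per slot (cap 3).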